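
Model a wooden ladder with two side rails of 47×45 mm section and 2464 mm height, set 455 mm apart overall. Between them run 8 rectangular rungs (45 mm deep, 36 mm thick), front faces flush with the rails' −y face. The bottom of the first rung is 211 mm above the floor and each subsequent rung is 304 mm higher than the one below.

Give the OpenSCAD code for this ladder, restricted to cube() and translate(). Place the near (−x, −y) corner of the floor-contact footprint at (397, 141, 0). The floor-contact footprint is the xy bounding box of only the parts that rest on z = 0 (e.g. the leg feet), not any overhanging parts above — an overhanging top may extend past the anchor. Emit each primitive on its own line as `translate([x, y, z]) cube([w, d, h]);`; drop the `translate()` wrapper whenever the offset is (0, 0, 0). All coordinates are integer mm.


translate([397, 141, 0]) cube([47, 45, 2464]);
translate([805, 141, 0]) cube([47, 45, 2464]);
translate([444, 141, 211]) cube([361, 45, 36]);
translate([444, 141, 515]) cube([361, 45, 36]);
translate([444, 141, 819]) cube([361, 45, 36]);
translate([444, 141, 1123]) cube([361, 45, 36]);
translate([444, 141, 1427]) cube([361, 45, 36]);
translate([444, 141, 1731]) cube([361, 45, 36]);
translate([444, 141, 2035]) cube([361, 45, 36]);
translate([444, 141, 2339]) cube([361, 45, 36]);


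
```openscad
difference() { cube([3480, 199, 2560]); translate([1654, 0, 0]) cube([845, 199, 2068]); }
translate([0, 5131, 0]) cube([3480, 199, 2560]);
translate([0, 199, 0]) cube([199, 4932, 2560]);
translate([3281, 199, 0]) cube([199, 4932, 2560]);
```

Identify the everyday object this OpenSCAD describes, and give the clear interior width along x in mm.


A single room. The interior width is 3082 mm.

Four walls enclosing a rectangle with a door in the front wall — a room. Outside width 3480 minus two 199 mm walls gives 3082 mm.


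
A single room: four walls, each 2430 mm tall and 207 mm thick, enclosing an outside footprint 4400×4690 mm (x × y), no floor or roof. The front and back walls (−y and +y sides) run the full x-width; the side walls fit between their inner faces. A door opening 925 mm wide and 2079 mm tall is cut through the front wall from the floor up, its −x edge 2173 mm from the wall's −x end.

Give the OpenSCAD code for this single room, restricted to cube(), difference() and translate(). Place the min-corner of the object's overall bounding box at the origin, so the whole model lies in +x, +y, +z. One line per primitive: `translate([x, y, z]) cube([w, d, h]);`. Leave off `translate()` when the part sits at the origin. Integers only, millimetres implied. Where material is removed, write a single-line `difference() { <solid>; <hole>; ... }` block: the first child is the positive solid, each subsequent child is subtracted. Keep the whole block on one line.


difference() { cube([4400, 207, 2430]); translate([2173, 0, 0]) cube([925, 207, 2079]); }
translate([0, 4483, 0]) cube([4400, 207, 2430]);
translate([0, 207, 0]) cube([207, 4276, 2430]);
translate([4193, 207, 0]) cube([207, 4276, 2430]);


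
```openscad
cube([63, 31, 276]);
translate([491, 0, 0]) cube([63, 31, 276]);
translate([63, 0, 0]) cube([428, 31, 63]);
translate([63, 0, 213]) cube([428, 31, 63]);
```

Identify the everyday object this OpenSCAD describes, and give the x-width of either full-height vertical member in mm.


A picture frame. The border width is 63 mm.

Four thin pieces enclosing a rectangular opening — a picture frame. The two full-height stiles are 276 mm tall; the top rail sits at z = 213 and is 63 mm tall, so the border above the opening is 276 − 213 = 63 mm, matching the stile x-width.


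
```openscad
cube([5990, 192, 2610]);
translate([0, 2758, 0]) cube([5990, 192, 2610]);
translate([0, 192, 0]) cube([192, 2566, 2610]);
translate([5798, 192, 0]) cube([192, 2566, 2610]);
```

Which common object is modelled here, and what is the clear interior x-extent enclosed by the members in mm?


A house (or room) frame. The interior width is 5606 mm.

Four 2610 mm walls enclosing a rectangle with no floor or roof — a room or house frame. Outside width is 5990 mm and wall thickness is 192 mm, so the interior width is 5990 − 2 × 192 = 5606 mm.


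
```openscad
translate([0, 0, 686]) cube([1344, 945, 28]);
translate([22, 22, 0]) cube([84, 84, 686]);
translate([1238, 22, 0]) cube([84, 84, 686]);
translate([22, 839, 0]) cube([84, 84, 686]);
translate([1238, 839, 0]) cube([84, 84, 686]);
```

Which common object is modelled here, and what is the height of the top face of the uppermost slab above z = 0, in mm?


A table. The table height is 714 mm.

A 1344×945×28 slab sits at z = 686 on four 84 mm square posts — a table. The top surface is at 686 + 28 = 714 mm.


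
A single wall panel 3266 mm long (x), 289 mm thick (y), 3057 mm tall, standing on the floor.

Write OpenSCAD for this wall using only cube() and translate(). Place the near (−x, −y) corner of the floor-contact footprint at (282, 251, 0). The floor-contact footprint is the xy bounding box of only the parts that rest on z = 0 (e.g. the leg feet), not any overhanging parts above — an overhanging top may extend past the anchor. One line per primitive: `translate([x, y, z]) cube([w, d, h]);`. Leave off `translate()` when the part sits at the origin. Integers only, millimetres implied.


translate([282, 251, 0]) cube([3266, 289, 3057]);


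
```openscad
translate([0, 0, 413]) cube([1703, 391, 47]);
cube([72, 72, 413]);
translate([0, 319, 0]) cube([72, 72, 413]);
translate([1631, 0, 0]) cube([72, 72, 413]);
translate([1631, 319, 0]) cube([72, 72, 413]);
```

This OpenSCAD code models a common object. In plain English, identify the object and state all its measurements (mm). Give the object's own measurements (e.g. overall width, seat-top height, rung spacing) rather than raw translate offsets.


A long wooden bench with a 1703 mm (x) × 391 mm (y) seat, 47 mm thick, its top surface 460 mm above the floor. Four 72 mm square legs at the seat corners, flush with the edges, run from z = 0 to the seat underside.


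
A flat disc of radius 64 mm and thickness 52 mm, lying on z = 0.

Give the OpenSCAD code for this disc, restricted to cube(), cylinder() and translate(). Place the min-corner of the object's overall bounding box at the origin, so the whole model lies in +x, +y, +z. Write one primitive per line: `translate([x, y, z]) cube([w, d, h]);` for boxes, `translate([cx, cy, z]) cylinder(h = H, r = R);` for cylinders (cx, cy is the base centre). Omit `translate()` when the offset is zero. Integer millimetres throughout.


translate([64, 64, 0]) cylinder(h = 52, r = 64);


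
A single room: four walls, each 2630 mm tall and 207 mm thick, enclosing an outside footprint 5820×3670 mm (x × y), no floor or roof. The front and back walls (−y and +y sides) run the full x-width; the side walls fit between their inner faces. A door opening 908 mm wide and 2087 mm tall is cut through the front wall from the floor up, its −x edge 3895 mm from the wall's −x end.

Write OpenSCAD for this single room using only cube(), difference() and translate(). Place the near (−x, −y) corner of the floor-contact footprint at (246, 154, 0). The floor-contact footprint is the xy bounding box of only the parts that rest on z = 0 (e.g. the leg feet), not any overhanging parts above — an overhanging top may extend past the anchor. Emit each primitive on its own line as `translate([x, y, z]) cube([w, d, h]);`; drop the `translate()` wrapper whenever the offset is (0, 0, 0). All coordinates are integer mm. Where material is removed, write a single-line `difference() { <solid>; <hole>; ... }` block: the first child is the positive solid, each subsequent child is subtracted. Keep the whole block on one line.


difference() { translate([246, 154, 0]) cube([5820, 207, 2630]); translate([4141, 154, 0]) cube([908, 207, 2087]); }
translate([246, 3617, 0]) cube([5820, 207, 2630]);
translate([246, 361, 0]) cube([207, 3256, 2630]);
translate([5859, 361, 0]) cube([207, 3256, 2630]);


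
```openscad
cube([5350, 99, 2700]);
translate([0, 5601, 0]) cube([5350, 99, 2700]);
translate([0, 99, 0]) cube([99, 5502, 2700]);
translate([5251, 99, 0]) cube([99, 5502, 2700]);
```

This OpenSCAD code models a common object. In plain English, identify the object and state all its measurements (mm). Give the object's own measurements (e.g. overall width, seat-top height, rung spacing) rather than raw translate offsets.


The wall frame of a small rectangular building: four walls, each 2700 mm tall and 99 mm thick, enclosing a footprint 5350 mm (x) by 5700 mm (y) outside-to-outside, with no floor or roof. The front and back walls (the −y and +y sides) span the full width; the two side walls fit between them.


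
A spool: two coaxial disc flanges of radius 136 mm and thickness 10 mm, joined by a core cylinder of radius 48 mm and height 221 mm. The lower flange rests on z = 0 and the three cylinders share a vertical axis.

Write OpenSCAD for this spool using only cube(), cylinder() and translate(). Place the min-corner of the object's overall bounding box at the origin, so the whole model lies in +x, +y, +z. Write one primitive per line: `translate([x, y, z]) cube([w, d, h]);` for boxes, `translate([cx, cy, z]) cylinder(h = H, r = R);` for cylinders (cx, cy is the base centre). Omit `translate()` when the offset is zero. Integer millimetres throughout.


translate([136, 136, 0]) cylinder(h = 10, r = 136);
translate([136, 136, 10]) cylinder(h = 221, r = 48);
translate([136, 136, 231]) cylinder(h = 10, r = 136);


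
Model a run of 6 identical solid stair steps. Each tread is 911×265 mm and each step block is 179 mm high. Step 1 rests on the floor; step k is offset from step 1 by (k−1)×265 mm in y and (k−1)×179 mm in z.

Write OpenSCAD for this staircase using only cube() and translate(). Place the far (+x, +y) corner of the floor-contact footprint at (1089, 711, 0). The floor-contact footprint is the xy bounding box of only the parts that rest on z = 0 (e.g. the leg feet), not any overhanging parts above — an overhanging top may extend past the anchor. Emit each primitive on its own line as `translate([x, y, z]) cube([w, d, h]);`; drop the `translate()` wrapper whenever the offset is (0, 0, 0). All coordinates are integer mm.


translate([178, 446, 0]) cube([911, 265, 179]);
translate([178, 711, 179]) cube([911, 265, 179]);
translate([178, 976, 358]) cube([911, 265, 179]);
translate([178, 1241, 537]) cube([911, 265, 179]);
translate([178, 1506, 716]) cube([911, 265, 179]);
translate([178, 1771, 895]) cube([911, 265, 179]);


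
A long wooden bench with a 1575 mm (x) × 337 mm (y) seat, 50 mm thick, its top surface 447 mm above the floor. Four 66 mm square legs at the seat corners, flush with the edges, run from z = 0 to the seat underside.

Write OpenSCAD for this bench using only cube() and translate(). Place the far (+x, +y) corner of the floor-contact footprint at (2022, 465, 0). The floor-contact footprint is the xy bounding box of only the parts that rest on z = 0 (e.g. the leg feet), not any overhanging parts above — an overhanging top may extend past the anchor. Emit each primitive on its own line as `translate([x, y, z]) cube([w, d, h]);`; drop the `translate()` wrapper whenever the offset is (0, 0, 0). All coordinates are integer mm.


translate([447, 128, 397]) cube([1575, 337, 50]);
translate([447, 128, 0]) cube([66, 66, 397]);
translate([447, 399, 0]) cube([66, 66, 397]);
translate([1956, 128, 0]) cube([66, 66, 397]);
translate([1956, 399, 0]) cube([66, 66, 397]);


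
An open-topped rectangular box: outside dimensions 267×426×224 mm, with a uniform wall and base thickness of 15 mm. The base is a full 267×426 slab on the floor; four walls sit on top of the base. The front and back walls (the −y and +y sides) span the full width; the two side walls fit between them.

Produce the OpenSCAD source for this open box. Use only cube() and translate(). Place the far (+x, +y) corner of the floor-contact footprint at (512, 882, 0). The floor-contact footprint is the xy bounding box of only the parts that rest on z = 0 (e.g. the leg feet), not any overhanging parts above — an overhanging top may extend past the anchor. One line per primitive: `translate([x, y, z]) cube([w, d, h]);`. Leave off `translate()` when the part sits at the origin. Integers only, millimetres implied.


translate([245, 456, 0]) cube([267, 426, 15]);
translate([245, 456, 15]) cube([267, 15, 209]);
translate([245, 867, 15]) cube([267, 15, 209]);
translate([245, 471, 15]) cube([15, 396, 209]);
translate([497, 471, 15]) cube([15, 396, 209]);


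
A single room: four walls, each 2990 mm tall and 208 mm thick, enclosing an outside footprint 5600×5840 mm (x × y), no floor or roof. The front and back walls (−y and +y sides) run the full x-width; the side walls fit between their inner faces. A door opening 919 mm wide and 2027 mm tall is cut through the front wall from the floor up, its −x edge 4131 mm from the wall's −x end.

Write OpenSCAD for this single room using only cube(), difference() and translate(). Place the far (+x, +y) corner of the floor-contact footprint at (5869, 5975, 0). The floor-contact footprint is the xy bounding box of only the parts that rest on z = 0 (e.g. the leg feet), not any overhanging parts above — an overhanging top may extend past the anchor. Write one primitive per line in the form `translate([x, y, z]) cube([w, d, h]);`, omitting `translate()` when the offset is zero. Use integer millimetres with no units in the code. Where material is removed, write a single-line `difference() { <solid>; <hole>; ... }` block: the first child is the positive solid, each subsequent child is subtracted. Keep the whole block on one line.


difference() { translate([269, 135, 0]) cube([5600, 208, 2990]); translate([4400, 135, 0]) cube([919, 208, 2027]); }
translate([269, 5767, 0]) cube([5600, 208, 2990]);
translate([269, 343, 0]) cube([208, 5424, 2990]);
translate([5661, 343, 0]) cube([208, 5424, 2990]);


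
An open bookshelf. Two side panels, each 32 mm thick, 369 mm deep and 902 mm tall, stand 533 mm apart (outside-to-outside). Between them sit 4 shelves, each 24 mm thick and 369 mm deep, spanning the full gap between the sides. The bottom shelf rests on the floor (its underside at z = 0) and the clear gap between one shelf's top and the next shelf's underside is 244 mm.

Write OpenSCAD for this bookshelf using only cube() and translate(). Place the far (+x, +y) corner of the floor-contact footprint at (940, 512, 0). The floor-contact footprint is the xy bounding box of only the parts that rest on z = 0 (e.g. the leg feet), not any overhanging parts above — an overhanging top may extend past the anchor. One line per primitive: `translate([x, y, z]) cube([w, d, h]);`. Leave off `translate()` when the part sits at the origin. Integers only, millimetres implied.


translate([407, 143, 0]) cube([32, 369, 902]);
translate([908, 143, 0]) cube([32, 369, 902]);
translate([439, 143, 0]) cube([469, 369, 24]);
translate([439, 143, 268]) cube([469, 369, 24]);
translate([439, 143, 536]) cube([469, 369, 24]);
translate([439, 143, 804]) cube([469, 369, 24]);


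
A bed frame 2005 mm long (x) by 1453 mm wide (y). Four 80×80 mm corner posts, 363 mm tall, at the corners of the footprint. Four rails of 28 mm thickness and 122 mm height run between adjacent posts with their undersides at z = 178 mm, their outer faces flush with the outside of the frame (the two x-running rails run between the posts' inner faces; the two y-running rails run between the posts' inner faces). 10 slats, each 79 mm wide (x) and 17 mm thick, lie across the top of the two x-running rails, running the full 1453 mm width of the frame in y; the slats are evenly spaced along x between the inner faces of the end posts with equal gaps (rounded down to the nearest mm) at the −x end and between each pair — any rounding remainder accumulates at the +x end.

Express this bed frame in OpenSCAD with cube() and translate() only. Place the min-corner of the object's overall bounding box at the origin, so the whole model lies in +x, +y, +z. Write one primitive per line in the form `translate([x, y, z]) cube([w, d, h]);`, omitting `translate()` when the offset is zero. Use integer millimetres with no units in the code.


cube([80, 80, 363]);
translate([0, 1373, 0]) cube([80, 80, 363]);
translate([1925, 0, 0]) cube([80, 80, 363]);
translate([1925, 1373, 0]) cube([80, 80, 363]);
translate([80, 0, 178]) cube([1845, 28, 122]);
translate([80, 1425, 178]) cube([1845, 28, 122]);
translate([0, 80, 178]) cube([28, 1293, 122]);
translate([1977, 80, 178]) cube([28, 1293, 122]);
translate([175, 0, 300]) cube([79, 1453, 17]);
translate([349, 0, 300]) cube([79, 1453, 17]);
translate([523, 0, 300]) cube([79, 1453, 17]);
translate([697, 0, 300]) cube([79, 1453, 17]);
translate([871, 0, 300]) cube([79, 1453, 17]);
translate([1045, 0, 300]) cube([79, 1453, 17]);
translate([1219, 0, 300]) cube([79, 1453, 17]);
translate([1393, 0, 300]) cube([79, 1453, 17]);
translate([1567, 0, 300]) cube([79, 1453, 17]);
translate([1741, 0, 300]) cube([79, 1453, 17]);


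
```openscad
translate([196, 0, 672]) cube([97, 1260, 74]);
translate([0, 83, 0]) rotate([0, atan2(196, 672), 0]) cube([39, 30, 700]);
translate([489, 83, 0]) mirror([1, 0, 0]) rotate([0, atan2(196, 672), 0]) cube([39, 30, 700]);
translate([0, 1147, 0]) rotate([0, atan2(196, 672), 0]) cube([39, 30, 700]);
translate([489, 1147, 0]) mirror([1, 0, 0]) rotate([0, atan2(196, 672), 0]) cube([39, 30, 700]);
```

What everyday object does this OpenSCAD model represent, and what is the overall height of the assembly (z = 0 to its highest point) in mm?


A sawhorse. The overall height is 746 mm.

A beam across two mirrored pairs of raked legs — a sawhorse. The beam's underside is at z = 672 (matching the legs' vertical rise in atan2(196, 672)) and the beam is 74 mm tall, so its top is at 672 + 74 = 746 mm. The raked legs top out at the beam's underside, so that is the highest point.


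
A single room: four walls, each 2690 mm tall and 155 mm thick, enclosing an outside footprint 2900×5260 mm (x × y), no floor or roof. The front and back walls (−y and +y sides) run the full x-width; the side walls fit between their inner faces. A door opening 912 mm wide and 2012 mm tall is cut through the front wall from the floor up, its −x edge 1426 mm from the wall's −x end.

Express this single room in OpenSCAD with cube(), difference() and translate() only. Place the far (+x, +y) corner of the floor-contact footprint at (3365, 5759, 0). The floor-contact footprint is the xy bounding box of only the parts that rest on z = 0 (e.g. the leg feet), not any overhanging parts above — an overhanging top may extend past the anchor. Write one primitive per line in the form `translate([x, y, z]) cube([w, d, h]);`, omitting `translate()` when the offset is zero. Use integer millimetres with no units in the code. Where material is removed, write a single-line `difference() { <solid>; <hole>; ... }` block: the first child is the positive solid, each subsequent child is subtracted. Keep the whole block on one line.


difference() { translate([465, 499, 0]) cube([2900, 155, 2690]); translate([1891, 499, 0]) cube([912, 155, 2012]); }
translate([465, 5604, 0]) cube([2900, 155, 2690]);
translate([465, 654, 0]) cube([155, 4950, 2690]);
translate([3210, 654, 0]) cube([155, 4950, 2690]);


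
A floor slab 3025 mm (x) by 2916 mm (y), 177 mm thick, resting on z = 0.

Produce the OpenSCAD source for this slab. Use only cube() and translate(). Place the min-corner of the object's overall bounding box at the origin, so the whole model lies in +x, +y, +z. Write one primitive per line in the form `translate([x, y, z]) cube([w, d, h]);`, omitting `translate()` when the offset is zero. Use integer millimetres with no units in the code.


cube([3025, 2916, 177]);


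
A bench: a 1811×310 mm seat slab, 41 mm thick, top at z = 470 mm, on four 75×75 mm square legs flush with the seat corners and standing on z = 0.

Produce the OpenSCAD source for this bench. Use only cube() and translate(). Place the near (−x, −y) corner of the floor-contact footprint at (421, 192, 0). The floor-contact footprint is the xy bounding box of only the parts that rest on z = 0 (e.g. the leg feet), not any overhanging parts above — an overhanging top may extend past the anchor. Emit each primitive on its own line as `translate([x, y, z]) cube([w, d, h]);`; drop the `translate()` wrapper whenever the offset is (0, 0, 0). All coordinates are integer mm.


// leg_h = 470 − 41 = 429
translate([421, 192, 429]) cube([1811, 310, 41]);
translate([421, 192, 0]) cube([75, 75, 429]);
translate([421, 427, 0]) cube([75, 75, 429]);
translate([2157, 192, 0]) cube([75, 75, 429]);
translate([2157, 427, 0]) cube([75, 75, 429]);


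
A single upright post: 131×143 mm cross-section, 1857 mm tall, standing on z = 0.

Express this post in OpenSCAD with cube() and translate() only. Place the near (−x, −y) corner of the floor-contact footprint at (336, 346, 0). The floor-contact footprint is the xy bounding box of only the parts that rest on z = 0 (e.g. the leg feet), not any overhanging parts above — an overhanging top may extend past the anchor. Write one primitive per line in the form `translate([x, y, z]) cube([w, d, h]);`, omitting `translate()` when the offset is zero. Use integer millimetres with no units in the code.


translate([336, 346, 0]) cube([131, 143, 1857]);


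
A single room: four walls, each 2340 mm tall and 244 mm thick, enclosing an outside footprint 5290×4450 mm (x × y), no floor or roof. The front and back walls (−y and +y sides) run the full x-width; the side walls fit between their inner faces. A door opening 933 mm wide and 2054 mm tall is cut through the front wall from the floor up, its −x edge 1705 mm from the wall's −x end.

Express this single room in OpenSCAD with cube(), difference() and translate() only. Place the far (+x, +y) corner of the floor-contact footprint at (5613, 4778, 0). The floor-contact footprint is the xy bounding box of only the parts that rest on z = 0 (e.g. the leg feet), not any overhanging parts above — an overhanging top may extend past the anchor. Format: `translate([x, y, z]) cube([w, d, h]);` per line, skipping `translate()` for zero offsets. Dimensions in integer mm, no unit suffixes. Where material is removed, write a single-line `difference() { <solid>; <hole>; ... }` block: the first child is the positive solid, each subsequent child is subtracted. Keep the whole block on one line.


difference() { translate([323, 328, 0]) cube([5290, 244, 2340]); translate([2028, 328, 0]) cube([933, 244, 2054]); }
translate([323, 4534, 0]) cube([5290, 244, 2340]);
translate([323, 572, 0]) cube([244, 3962, 2340]);
translate([5369, 572, 0]) cube([244, 3962, 2340]);


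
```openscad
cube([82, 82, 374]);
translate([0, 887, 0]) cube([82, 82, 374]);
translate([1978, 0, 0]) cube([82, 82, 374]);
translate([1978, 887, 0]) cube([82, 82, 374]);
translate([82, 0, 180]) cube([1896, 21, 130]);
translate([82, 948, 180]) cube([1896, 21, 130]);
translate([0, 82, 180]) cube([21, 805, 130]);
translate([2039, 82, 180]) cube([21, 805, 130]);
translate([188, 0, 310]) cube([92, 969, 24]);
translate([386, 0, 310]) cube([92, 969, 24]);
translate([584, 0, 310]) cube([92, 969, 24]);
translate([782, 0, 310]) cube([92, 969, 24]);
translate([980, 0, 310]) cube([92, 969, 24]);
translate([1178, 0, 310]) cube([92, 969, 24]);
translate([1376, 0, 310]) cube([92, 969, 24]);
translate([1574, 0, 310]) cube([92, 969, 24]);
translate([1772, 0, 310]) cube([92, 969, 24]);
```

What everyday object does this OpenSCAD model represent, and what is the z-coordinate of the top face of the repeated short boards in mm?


A bed frame. The slat-top height is 334 mm.

Four posts, four rails, and a row of slats — a bed frame. Slats sit on the rails at z = 180 + 130 = 310; with slat thickness 24, the top is 334 mm.


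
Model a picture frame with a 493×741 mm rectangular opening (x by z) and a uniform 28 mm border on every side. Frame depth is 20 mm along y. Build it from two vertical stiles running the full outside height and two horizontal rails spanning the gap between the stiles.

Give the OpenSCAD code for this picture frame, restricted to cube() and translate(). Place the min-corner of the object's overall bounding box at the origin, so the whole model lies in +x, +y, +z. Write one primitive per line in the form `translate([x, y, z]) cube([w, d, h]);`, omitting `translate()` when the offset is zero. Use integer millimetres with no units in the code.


cube([28, 20, 797]);
translate([521, 0, 0]) cube([28, 20, 797]);
translate([28, 0, 0]) cube([493, 20, 28]);
translate([28, 0, 769]) cube([493, 20, 28]);


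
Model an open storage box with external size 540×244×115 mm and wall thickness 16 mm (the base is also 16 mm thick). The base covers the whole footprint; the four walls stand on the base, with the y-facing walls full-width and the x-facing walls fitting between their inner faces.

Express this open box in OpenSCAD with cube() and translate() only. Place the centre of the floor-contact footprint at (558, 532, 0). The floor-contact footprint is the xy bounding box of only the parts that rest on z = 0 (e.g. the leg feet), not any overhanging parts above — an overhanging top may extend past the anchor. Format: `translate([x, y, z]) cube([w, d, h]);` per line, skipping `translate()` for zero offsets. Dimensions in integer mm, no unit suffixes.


translate([288, 410, 0]) cube([540, 244, 16]);
translate([288, 410, 16]) cube([540, 16, 99]);
translate([288, 638, 16]) cube([540, 16, 99]);
translate([288, 426, 16]) cube([16, 212, 99]);
translate([812, 426, 16]) cube([16, 212, 99]);


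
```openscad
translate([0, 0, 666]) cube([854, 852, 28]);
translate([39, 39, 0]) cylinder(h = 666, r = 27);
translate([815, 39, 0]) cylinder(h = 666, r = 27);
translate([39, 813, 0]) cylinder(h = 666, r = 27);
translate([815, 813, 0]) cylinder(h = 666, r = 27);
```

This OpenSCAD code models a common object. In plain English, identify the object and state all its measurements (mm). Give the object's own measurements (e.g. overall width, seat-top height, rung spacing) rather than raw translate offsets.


A rectangular dining table. The top is 854×852×28 mm with its upper surface at z = 694 mm. It stands on four round legs of 54 mm diameter, each leg's bounding box inset 12 mm from the nearest pair of top edges, running from the floor to the underside of the top.


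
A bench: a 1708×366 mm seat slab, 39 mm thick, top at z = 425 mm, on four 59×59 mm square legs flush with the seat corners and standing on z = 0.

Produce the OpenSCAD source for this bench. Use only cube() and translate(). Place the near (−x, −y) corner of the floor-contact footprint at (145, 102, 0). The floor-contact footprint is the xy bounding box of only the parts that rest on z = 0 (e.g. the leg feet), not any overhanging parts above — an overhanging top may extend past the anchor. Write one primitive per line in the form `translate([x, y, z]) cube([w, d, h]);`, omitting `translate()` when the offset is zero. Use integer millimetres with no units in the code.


translate([145, 102, 386]) cube([1708, 366, 39]);
translate([145, 102, 0]) cube([59, 59, 386]);
translate([145, 409, 0]) cube([59, 59, 386]);
translate([1794, 102, 0]) cube([59, 59, 386]);
translate([1794, 409, 0]) cube([59, 59, 386]);


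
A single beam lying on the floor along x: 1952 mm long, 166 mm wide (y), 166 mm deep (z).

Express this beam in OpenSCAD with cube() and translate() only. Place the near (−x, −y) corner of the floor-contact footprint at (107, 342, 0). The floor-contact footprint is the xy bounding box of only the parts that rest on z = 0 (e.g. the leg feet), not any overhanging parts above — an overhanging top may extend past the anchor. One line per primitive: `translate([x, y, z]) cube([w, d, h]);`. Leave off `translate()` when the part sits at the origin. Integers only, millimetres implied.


translate([107, 342, 0]) cube([1952, 166, 166]);


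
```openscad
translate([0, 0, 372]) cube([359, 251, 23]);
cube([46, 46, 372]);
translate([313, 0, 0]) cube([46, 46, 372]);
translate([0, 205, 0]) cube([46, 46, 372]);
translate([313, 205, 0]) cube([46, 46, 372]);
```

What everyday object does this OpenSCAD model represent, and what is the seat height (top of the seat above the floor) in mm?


A stool. The seat height is 395 mm.

A 359×251×23 slab at z = 372 on four corner posts — a stool. The seat top is 372 + 23 = 395 mm.


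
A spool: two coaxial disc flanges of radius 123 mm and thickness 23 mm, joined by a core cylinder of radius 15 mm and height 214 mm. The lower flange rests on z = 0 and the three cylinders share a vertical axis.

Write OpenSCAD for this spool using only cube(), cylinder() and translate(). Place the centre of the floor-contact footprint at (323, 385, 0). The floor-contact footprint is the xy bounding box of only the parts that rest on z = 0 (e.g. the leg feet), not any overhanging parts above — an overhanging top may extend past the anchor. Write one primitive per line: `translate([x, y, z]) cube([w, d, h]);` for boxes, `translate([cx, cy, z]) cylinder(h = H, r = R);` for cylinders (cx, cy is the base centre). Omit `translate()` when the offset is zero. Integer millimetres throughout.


translate([323, 385, 0]) cylinder(h = 23, r = 123);
translate([323, 385, 23]) cylinder(h = 214, r = 15);
translate([323, 385, 237]) cylinder(h = 23, r = 123);


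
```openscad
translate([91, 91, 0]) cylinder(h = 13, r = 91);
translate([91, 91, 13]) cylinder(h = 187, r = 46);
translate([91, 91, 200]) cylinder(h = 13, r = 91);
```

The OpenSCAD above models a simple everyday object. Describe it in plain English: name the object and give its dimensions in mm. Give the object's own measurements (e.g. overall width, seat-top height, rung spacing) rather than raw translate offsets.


A spool: two coaxial disc flanges of radius 91 mm and thickness 13 mm, joined by a core cylinder of radius 46 mm and height 187 mm. The lower flange rests on z = 0 and the three cylinders share a vertical axis.


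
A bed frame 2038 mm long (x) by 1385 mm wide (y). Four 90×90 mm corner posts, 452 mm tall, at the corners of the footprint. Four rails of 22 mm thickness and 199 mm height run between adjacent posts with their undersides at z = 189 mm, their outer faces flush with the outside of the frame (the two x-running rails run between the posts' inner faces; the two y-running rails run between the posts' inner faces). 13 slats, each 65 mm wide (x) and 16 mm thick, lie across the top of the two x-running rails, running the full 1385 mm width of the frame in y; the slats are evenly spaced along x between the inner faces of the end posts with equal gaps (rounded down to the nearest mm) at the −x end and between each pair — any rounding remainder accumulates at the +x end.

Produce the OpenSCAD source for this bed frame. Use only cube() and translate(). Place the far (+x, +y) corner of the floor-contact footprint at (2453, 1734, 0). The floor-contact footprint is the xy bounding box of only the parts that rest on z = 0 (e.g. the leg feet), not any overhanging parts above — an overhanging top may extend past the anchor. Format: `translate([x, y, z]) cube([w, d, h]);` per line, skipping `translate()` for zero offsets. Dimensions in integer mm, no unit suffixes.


translate([415, 349, 0]) cube([90, 90, 452]);
translate([415, 1644, 0]) cube([90, 90, 452]);
translate([2363, 349, 0]) cube([90, 90, 452]);
translate([2363, 1644, 0]) cube([90, 90, 452]);
translate([505, 349, 189]) cube([1858, 22, 199]);
translate([505, 1712, 189]) cube([1858, 22, 199]);
translate([415, 439, 189]) cube([22, 1205, 199]);
translate([2431, 439, 189]) cube([22, 1205, 199]);
translate([577, 349, 388]) cube([65, 1385, 16]);
translate([714, 349, 388]) cube([65, 1385, 16]);
translate([851, 349, 388]) cube([65, 1385, 16]);
translate([988, 349, 388]) cube([65, 1385, 16]);
translate([1125, 349, 388]) cube([65, 1385, 16]);
translate([1262, 349, 388]) cube([65, 1385, 16]);
translate([1399, 349, 388]) cube([65, 1385, 16]);
translate([1536, 349, 388]) cube([65, 1385, 16]);
translate([1673, 349, 388]) cube([65, 1385, 16]);
translate([1810, 349, 388]) cube([65, 1385, 16]);
translate([1947, 349, 388]) cube([65, 1385, 16]);
translate([2084, 349, 388]) cube([65, 1385, 16]);
translate([2221, 349, 388]) cube([65, 1385, 16]);


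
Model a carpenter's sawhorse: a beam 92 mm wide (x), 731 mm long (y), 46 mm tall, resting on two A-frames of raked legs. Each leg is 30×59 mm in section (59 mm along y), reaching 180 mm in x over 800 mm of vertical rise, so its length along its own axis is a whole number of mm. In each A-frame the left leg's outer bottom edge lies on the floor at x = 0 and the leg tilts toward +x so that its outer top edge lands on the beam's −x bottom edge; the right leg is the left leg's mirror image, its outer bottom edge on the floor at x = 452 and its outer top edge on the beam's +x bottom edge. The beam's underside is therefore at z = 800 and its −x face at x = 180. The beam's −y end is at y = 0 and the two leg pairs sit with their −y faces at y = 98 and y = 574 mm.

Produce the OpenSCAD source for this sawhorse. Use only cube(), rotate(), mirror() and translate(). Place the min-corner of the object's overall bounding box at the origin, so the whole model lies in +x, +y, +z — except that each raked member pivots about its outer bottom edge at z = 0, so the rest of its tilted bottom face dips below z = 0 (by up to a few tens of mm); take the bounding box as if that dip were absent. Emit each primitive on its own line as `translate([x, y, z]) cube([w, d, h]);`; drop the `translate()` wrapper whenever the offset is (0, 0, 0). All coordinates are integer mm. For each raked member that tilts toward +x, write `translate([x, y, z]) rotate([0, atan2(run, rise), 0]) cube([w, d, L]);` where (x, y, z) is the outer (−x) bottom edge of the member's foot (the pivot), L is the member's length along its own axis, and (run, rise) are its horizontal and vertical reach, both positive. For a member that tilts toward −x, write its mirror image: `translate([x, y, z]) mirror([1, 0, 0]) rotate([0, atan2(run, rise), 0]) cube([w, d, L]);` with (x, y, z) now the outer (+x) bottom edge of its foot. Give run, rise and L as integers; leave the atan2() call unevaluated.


translate([180, 0, 800]) cube([92, 731, 46]);
translate([0, 98, 0]) rotate([0, atan2(180, 800), 0]) cube([30, 59, 820]);
translate([452, 98, 0]) mirror([1, 0, 0]) rotate([0, atan2(180, 800), 0]) cube([30, 59, 820]);
translate([0, 574, 0]) rotate([0, atan2(180, 800), 0]) cube([30, 59, 820]);
translate([452, 574, 0]) mirror([1, 0, 0]) rotate([0, atan2(180, 800), 0]) cube([30, 59, 820]);


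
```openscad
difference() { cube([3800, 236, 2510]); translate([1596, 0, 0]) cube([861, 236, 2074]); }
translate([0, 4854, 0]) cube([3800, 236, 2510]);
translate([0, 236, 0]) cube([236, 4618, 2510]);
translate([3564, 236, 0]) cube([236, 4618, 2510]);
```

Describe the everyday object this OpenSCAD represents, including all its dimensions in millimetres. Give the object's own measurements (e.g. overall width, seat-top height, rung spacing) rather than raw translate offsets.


A single room: four walls, each 2510 mm tall and 236 mm thick, enclosing an outside footprint 3800×5090 mm (x × y), no floor or roof. The front and back walls (−y and +y sides) run the full x-width; the side walls fit between their inner faces. A door opening 861 mm wide and 2074 mm tall is cut through the front wall from the floor up, its −x edge 1596 mm from the wall's −x end.


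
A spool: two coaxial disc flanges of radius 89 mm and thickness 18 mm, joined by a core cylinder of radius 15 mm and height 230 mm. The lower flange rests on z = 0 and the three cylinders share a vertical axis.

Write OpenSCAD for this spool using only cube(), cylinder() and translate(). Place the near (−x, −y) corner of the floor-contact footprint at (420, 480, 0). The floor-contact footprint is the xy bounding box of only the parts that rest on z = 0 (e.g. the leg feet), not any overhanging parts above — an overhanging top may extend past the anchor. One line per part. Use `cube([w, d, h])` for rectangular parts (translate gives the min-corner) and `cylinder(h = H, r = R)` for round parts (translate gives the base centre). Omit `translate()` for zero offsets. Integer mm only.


translate([509, 569, 0]) cylinder(h = 18, r = 89);
translate([509, 569, 18]) cylinder(h = 230, r = 15);
translate([509, 569, 248]) cylinder(h = 18, r = 89);


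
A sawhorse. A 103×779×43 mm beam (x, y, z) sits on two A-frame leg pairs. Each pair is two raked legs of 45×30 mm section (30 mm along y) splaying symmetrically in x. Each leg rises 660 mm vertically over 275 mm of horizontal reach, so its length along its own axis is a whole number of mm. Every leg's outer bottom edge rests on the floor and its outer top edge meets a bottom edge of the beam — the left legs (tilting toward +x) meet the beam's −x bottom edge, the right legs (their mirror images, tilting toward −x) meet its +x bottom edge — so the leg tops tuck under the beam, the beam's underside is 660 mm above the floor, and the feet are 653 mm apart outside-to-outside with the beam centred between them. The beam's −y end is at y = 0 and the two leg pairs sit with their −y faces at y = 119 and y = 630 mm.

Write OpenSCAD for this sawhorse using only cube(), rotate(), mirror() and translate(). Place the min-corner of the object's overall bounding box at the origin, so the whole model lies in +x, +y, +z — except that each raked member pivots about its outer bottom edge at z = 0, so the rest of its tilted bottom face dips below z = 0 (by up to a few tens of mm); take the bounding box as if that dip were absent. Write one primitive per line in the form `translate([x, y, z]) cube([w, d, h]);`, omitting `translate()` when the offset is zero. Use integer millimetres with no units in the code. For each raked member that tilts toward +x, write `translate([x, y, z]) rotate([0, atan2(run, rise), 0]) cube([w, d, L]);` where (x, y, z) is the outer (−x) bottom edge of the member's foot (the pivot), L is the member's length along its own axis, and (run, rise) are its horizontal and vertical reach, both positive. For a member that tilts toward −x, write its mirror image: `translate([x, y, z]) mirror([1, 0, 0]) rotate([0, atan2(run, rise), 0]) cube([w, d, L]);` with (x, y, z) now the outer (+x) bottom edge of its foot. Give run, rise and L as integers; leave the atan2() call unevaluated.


// leg length = √(275² + 660²) = 715
// right-leg outer foot x = 2·275 + 103 = 653
// beam min-corner = (275, 0, 660)
translate([275, 0, 660]) cube([103, 779, 43]);
translate([0, 119, 0]) rotate([0, atan2(275, 660), 0]) cube([45, 30, 715]);
translate([653, 119, 0]) mirror([1, 0, 0]) rotate([0, atan2(275, 660), 0]) cube([45, 30, 715]);
translate([0, 630, 0]) rotate([0, atan2(275, 660), 0]) cube([45, 30, 715]);
translate([653, 630, 0]) mirror([1, 0, 0]) rotate([0, atan2(275, 660), 0]) cube([45, 30, 715]);


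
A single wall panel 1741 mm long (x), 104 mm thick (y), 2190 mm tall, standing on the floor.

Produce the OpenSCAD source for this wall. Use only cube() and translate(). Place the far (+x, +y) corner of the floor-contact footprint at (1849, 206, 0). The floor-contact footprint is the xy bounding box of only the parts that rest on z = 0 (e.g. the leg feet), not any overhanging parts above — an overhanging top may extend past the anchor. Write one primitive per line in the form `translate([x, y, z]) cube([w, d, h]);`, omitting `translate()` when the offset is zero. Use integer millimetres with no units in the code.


translate([108, 102, 0]) cube([1741, 104, 2190]);


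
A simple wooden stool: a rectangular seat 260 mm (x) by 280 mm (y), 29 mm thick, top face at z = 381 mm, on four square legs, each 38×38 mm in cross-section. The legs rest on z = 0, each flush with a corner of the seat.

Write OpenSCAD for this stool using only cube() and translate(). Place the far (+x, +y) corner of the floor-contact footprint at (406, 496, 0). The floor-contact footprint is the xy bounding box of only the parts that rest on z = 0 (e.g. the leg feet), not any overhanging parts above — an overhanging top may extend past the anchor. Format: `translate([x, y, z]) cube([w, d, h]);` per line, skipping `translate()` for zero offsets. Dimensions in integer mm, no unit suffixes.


translate([146, 216, 352]) cube([260, 280, 29]);
translate([146, 216, 0]) cube([38, 38, 352]);
translate([368, 216, 0]) cube([38, 38, 352]);
translate([146, 458, 0]) cube([38, 38, 352]);
translate([368, 458, 0]) cube([38, 38, 352]);
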